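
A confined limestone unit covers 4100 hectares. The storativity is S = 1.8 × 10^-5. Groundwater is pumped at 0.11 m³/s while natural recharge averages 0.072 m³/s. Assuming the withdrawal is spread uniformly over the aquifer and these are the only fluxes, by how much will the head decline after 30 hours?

Δh ≈ 5.56 m

A = 4100 hectares = 4.1 × 10^7 m²
Net abstraction = 0.11 − 0.072 = 0.038 m³/s
Q_net = 0.038 m³/s = 3283 m³/d
t = 30 hours = 1.25 d
ΔV = Q × t = 3283 m³/d × 1.25 d = 4104 m³
Δh = ΔV / (S × A) = 4104 / (1.8 × 10^-5 × 4.1 × 10^7) = 5.561 m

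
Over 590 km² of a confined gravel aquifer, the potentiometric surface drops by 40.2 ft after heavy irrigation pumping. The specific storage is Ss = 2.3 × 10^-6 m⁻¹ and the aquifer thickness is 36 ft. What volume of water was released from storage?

b = 36 ft = 10.97 m
S = Ss × b = 2.3 × 10^-6 m⁻¹ × 10.97 m = 2.524 × 10^-5
A = 590 km² = 5.9 × 10^8 m²
Δh = 40.2 ft = 12.25 m
ΔV = S × A × Δh = 2.524 × 10^-5 × 5.9 × 10^8 m² × 12.25 m = 1.824 × 10^5 m³

ΔV ≈ 1.82 × 10^5 m³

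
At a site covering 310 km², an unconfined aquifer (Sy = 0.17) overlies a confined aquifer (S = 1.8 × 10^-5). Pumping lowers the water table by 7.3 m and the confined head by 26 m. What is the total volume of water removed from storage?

A = 310 km² = 3.1 × 10^8 m²
Unconfined: ΔV_u = Sy × A × Δh_u = 0.17 × 3.1 × 10^8 × 7.3 = 3.847 × 10^8 m³
Confined: ΔV_c = S × A × Δh_c = 1.8 × 10^-5 × 3.1 × 10^8 × 26 = 1.451 × 10^5 m³
Total ΔV = 3.847 × 10^8 + 1.451 × 10^5 = 3.849 × 10^8 m³

ΔV ≈ 3.85 × 10^8 m³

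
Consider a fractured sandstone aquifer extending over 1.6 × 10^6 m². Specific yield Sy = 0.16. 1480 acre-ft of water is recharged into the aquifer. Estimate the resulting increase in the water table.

Δh ≈ 7.13 m

ΔV = 1480 acre-ft = 1.826 × 10^6 m³
Δh = ΔV / (Sy × A) = 1.826 × 10^6 m³ / (0.16 × 1.6 × 10^6 m²) = 7.131 m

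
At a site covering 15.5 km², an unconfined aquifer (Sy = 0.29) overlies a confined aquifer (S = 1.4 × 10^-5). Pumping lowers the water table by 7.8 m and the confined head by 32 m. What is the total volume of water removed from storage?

A = 15.5 km² = 1.55 × 10^7 m²
Unconfined: ΔV_u = Sy × A × Δh_u = 0.29 × 1.55 × 10^7 × 7.8 = 3.506 × 10^7 m³
Confined: ΔV_c = S × A × Δh_c = 1.4 × 10^-5 × 1.55 × 10^7 × 32 = 6944 m³
Total ΔV = 3.506 × 10^7 + 6944 = 3.507 × 10^7 m³

ΔV ≈ 3.51 × 10^7 m³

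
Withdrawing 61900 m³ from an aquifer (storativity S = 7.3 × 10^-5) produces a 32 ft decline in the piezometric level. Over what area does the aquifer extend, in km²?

Δh = 32 ft = 9.754 m
A = ΔV / (S × Δh) = 61900 / (7.3 × 10^-5 × 9.754) = 8.694 × 10^7 m²
A = 8.694 × 10^7 m² = 86.94 km²

A ≈ 86.9 km²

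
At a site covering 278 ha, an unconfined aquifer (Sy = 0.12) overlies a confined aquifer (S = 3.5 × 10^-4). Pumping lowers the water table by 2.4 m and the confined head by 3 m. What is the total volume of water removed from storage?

A = 278 ha = 2.78 × 10^6 m²
Unconfined: ΔV_u = Sy × A × Δh_u = 0.12 × 2.78 × 10^6 × 2.4 = 8.006 × 10^5 m³
Confined: ΔV_c = S × A × Δh_c = 3.5 × 10^-4 × 2.78 × 10^6 × 3 = 2919 m³
Total ΔV = 8.006 × 10^5 + 2919 = 8.036 × 10^5 m³

ΔV ≈ 8.04 × 10^5 m³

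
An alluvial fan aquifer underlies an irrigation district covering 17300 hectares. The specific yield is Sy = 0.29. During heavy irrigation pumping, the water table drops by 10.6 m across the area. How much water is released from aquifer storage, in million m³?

ΔV ≈ 532 million m³

A = 17300 hectares = 1.73 × 10^8 m²
ΔV = Sy × A × Δh = 0.29 × 1.73 × 10^8 m² × 10.6 m = 5.318 × 10^8 m³
ΔV = 5.318 × 10^8 m³ = 531.8 million m³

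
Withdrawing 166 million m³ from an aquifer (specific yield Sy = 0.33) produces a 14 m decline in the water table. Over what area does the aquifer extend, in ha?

A ≈ 3590 ha

ΔV = 166 million m³ = 1.66 × 10^8 m³
A = ΔV / (Sy × Δh) = 1.66 × 10^8 / (0.33 × 14) = 3.593 × 10^7 m²
A = 3.593 × 10^7 m² = 3593 ha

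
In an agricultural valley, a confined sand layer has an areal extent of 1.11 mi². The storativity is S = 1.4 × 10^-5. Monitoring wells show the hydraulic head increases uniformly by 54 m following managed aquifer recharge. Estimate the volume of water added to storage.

A = 1.11 mi² = 2.875 × 10^6 m²
ΔV = S × A × Δh = 1.4 × 10^-5 × 2.875 × 10^6 m² × 54 m = 2173 m³

ΔV ≈ 2170 m³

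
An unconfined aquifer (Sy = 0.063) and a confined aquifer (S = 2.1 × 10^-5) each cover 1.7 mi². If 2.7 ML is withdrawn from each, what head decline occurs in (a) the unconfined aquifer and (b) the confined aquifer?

A = 1.7 mi² = 4.403 × 10^6 m²
ΔV = 2.7 ML = 2700 m³
Unconfined: Δh_u = ΔV/(Sy·A) = 2700/(0.063 × 4.403 × 10^6) = 0.009734 m
Confined: Δh_c = ΔV/(S·A) = 2700/(2.1 × 10^-5 × 4.403 × 10^6) = 29.2 m

Δh_u ≈ 0.00973 m; Δh_c ≈ 29.2 m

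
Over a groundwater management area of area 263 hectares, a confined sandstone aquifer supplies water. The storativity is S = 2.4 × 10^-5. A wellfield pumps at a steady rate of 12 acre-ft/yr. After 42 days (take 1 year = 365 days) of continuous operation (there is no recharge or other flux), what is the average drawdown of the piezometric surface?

A = 263 hectares = 2.63 × 10^6 m²
Q = 12 acre-ft/yr = 40.55 m³/d
ΔV = Q × t = 40.55 m³/d × 42 d = 1703 m³
Δh = ΔV / (S × A) = 1703 / (2.4 × 10^-5 × 2.63 × 10^6) = 26.98 m

Δh ≈ 27 m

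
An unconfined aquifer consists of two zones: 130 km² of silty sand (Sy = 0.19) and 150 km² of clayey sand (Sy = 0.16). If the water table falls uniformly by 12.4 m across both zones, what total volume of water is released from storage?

A₁ = 130 km² = 1.3 × 10^8 m²; A₂ = 150 km² = 1.5 × 10^8 m²
ΔV₁ = 0.19 × 1.3 × 10^8 × 12.4 = 3.063 × 10^8 m³
ΔV₂ = 0.16 × 1.5 × 10^8 × 12.4 = 2.976 × 10^8 m³
ΔV = ΔV₁ + ΔV₂ = 6.039 × 10^8 m³

ΔV ≈ 6.04 × 10^8 m³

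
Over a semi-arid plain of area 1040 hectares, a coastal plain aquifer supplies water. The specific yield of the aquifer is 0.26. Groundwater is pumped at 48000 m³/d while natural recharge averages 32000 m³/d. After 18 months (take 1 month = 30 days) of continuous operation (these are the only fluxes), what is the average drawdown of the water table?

Δh ≈ 3.2 m

A = 1040 hectares = 1.04 × 10^7 m²
Net abstraction = 48000 − 32000 = 16000 m³/d
t = 18 months = 540 d
ΔV = Q × t = 16000 m³/d × 540 d = 8.64 × 10^6 m³
Δh = ΔV / (Sy × A) = 8.64 × 10^6 / (0.26 × 1.04 × 10^7) = 3.195 m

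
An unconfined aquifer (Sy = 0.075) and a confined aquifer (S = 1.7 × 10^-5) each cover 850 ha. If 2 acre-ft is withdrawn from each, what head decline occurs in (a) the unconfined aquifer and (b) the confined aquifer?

A = 850 ha = 8.5 × 10^6 m²
ΔV = 2 acre-ft = 2467 m³
Unconfined: Δh_u = ΔV/(Sy·A) = 2467/(0.075 × 8.5 × 10^6) = 0.00387 m
Confined: Δh_c = ΔV/(S·A) = 2467/(1.7 × 10^-5 × 8.5 × 10^6) = 17.07 m

Δh_u ≈ 0.00387 m; Δh_c ≈ 17.1 m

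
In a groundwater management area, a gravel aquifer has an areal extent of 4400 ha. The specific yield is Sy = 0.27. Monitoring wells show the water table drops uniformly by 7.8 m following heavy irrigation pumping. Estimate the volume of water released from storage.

A = 4400 ha = 4.4 × 10^7 m²
ΔV = Sy × A × Δh = 0.27 × 4.4 × 10^7 m² × 7.8 m = 9.266 × 10^7 m³

ΔV ≈ 9.27 × 10^7 m³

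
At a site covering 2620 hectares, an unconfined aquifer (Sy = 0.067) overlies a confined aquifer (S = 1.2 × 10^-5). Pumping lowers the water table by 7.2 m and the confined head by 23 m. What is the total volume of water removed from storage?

A = 2620 hectares = 2.62 × 10^7 m²
Unconfined: ΔV_u = Sy × A × Δh_u = 0.067 × 2.62 × 10^7 × 7.2 = 1.264 × 10^7 m³
Confined: ΔV_c = S × A × Δh_c = 1.2 × 10^-5 × 2.62 × 10^7 × 23 = 7231 m³
Total ΔV = 1.264 × 10^7 + 7231 = 1.265 × 10^7 m³

ΔV ≈ 1.26 × 10^7 m³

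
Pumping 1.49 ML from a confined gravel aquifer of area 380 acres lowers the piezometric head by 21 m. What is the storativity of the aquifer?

S ≈ 4.6 × 10^-5

A = 380 acres = 1.538 × 10^6 m²
ΔV = 1.49 ML = 1490 m³
S = ΔV / (A × Δh) = 1490 m³ / (1.538 × 10^6 m² × 21 m) = 4.614 × 10^-5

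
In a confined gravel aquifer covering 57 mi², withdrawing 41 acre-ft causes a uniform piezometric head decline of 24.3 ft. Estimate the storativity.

A = 57 mi² = 1.476 × 10^8 m²
Δh = 24.3 ft = 7.407 m
ΔV = 41 acre-ft = 50570 m³
S = ΔV / (A × Δh) = 50570 m³ / (1.476 × 10^8 m² × 7.407 m) = 4.625 × 10^-5

S ≈ 4.6 × 10^-5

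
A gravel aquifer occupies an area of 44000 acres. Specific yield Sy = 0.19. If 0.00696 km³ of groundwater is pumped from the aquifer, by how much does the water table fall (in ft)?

A = 44000 acres = 1.781 × 10^8 m²
ΔV = 0.00696 km³ = 6.96 × 10^6 m³
Δh = ΔV / (Sy × A) = 6.96 × 10^6 m³ / (0.19 × 1.781 × 10^8 m²) = 0.2057 m
Δh = 0.2057 m = 0.6749 ft

Δh ≈ 0.675 ft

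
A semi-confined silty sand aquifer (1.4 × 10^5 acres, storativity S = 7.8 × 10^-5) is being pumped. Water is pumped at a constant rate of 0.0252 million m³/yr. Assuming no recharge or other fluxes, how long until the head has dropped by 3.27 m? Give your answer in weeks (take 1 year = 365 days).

A = 1.4 × 10^5 acres = 5.666 × 10^8 m²
ΔV = S × A × Δh = 7.8 × 10^-5 × 5.666 × 10^8 × 3.27 = 1.445 × 10^5 m³
Q = 0.0252 million m³/yr = 69.04 m³/d
t = ΔV / Q = 1.445 × 10^5 m³ / 69.04 m³/d = 2093 d
t = 2093 d ≈ 299 weeks

t ≈ 299 weeks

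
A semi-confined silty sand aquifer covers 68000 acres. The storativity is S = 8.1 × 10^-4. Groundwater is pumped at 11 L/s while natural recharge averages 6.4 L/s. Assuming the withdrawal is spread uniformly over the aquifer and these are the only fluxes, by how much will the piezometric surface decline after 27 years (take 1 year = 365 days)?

A = 68000 acres = 2.752 × 10^8 m²
Net abstraction = 11 − 6.4 = 4.6 L/s
Q_net = 4.6 L/s = 397.4 m³/d
t = 27 years = 9855 d
ΔV = Q × t = 397.4 m³/d × 9855 d = 3.917 × 10^6 m³
Δh = ΔV / (S × A) = 3.917 × 10^6 / (8.1 × 10^-4 × 2.752 × 10^8) = 17.57 m

Δh ≈ 17.6 m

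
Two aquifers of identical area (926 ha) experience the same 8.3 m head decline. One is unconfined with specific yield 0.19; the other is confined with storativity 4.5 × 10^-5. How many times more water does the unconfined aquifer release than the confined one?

ΔV_u / ΔV_c ≈ 4220

A = 926 ha = 9.26 × 10^6 m²
Unconfined: ΔV_u = Sy × A × Δh = 0.19 × 9.26 × 10^6 × 8.3 = 1.46 × 10^7 m³
Confined: ΔV_c = S × A × Δh = 4.5 × 10^-5 × 9.26 × 10^6 × 8.3 = 3459 m³
Ratio = ΔV_u / ΔV_c = Sy / S = 0.19 / 4.5 × 10^-5 = 4222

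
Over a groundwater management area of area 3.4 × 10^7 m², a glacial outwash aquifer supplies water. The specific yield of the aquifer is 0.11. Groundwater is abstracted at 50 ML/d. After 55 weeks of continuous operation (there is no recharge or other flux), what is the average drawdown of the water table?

Q = 50 ML/d = 50000 m³/d
t = 55 weeks = 385 d
ΔV = Q × t = 50000 m³/d × 385 d = 1.925 × 10^7 m³
Δh = ΔV / (Sy × A) = 1.925 × 10^7 / (0.11 × 3.4 × 10^7) = 5.147 m

Δh ≈ 5.15 m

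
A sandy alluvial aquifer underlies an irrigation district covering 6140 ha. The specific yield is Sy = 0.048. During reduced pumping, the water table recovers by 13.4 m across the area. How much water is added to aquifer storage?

ΔV ≈ 3.95 × 10^7 m³

A = 6140 ha = 6.14 × 10^7 m²
ΔV = Sy × A × Δh = 0.048 × 6.14 × 10^7 m² × 13.4 m = 3.949 × 10^7 m³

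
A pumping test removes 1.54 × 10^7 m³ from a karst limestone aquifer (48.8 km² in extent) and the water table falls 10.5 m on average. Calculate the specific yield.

Sy ≈ 0.03

A = 48.8 km² = 4.88 × 10^7 m²
Sy = ΔV / (A × Δh) = 1.54 × 10^7 m³ / (4.88 × 10^7 m² × 10.5 m) = 0.03005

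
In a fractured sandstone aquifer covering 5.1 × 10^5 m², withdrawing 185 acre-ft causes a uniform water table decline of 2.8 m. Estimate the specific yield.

Sy ≈ 0.16

ΔV = 185 acre-ft = 2.282 × 10^5 m³
Sy = ΔV / (A × Δh) = 2.282 × 10^5 m³ / (5.1 × 10^5 m² × 2.8 m) = 0.1598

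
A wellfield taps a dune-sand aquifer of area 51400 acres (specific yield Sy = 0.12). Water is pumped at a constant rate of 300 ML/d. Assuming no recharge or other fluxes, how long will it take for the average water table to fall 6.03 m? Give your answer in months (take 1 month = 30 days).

A = 51400 acres = 2.08 × 10^8 m²
ΔV = Sy × A × Δh = 0.12 × 2.08 × 10^8 × 6.03 = 1.505 × 10^8 m³
Q = 300 ML/d = 3 × 10^5 m³/d
t = ΔV / Q = 1.505 × 10^8 m³ / 3 × 10^5 m³/d = 501.7 d
t = 501.7 d ≈ 16.72 months

t ≈ 16.7 months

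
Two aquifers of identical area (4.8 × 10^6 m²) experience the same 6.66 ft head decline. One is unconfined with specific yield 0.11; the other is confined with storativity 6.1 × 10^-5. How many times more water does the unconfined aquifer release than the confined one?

ΔV_u / ΔV_c ≈ 1800

Δh = 6.66 ft = 2.03 m
Unconfined: ΔV_u = Sy × A × Δh = 0.11 × 4.8 × 10^6 × 2.03 = 1.072 × 10^6 m³
Confined: ΔV_c = S × A × Δh = 6.1 × 10^-5 × 4.8 × 10^6 × 2.03 = 594.4 m³
Ratio = ΔV_u / ΔV_c = Sy / S = 0.11 / 6.1 × 10^-5 = 1803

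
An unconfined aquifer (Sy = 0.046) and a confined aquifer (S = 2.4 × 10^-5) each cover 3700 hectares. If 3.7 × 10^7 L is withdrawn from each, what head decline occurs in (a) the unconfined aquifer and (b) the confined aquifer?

Δh_u ≈ 0.0217 m; Δh_c ≈ 41.7 m

A = 3700 hectares = 3.7 × 10^7 m²
ΔV = 3.7 × 10^7 L = 37000 m³
Unconfined: Δh_u = ΔV/(Sy·A) = 37000/(0.046 × 3.7 × 10^7) = 0.02174 m
Confined: Δh_c = ΔV/(S·A) = 37000/(2.4 × 10^-5 × 3.7 × 10^7) = 41.67 m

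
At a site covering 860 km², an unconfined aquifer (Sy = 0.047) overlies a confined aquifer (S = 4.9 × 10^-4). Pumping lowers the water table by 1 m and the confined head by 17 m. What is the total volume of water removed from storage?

A = 860 km² = 8.6 × 10^8 m²
Unconfined: ΔV_u = Sy × A × Δh_u = 0.047 × 8.6 × 10^8 × 1 = 4.042 × 10^7 m³
Confined: ΔV_c = S × A × Δh_c = 4.9 × 10^-4 × 8.6 × 10^8 × 17 = 7.164 × 10^6 m³
Total ΔV = 4.042 × 10^7 + 7.164 × 10^6 = 4.758 × 10^7 m³

ΔV ≈ 4.76 × 10^7 m³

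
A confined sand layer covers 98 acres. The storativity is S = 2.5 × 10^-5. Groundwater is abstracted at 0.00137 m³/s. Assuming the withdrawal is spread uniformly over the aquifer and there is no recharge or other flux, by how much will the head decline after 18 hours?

A = 98 acres = 3.966 × 10^5 m²
Q = 0.00137 m³/s = 118.4 m³/d
t = 18 hours = 0.75 d
ΔV = Q × t = 118.4 m³/d × 0.75 d = 88.78 m³
Δh = ΔV / (S × A) = 88.78 / (2.5 × 10^-5 × 3.966 × 10^5) = 8.954 m

Δh ≈ 8.95 m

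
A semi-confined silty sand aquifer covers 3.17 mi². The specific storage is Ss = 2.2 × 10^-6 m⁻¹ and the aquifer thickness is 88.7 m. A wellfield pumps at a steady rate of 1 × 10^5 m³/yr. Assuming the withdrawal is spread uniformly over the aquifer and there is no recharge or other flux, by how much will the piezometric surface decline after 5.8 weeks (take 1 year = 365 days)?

S = Ss × b = 2.2 × 10^-6 m⁻¹ × 88.7 m = 1.951 × 10^-4
A = 3.17 mi² = 8.21 × 10^6 m²
Q = 1 × 10^5 m³/yr = 274 m³/d
t = 5.8 weeks = 40.6 d
ΔV = Q × t = 274 m³/d × 40.6 d = 11120 m³
Δh = ΔV / (S × A) = 11120 / (1.951 × 10^-4 × 8.21 × 10^6) = 6.943 m

Δh ≈ 6.94 m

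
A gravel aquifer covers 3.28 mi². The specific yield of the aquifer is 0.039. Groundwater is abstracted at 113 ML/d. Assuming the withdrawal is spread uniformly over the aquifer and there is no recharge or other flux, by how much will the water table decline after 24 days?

Δh ≈ 8.19 m

A = 3.28 mi² = 8.495 × 10^6 m²
Q = 113 ML/d = 1.13 × 10^5 m³/d
ΔV = Q × t = 1.13 × 10^5 m³/d × 24 d = 2.712 × 10^6 m³
Δh = ΔV / (Sy × A) = 2.712 × 10^6 / (0.039 × 8.495 × 10^6) = 8.186 m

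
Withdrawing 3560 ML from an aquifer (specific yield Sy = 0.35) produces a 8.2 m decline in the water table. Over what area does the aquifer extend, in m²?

ΔV = 3560 ML = 3.56 × 10^6 m³
A = ΔV / (Sy × Δh) = 3.56 × 10^6 / (0.35 × 8.2) = 1.24 × 10^6 m²

A ≈ 1.24 × 10^6 m²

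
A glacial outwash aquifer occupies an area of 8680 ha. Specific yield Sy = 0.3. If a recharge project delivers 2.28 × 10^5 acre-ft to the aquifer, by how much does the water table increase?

Δh ≈ 10.8 m

A = 8680 ha = 8.68 × 10^7 m²
ΔV = 2.28 × 10^5 acre-ft = 2.812 × 10^8 m³
Δh = ΔV / (Sy × A) = 2.812 × 10^8 m³ / (0.3 × 8.68 × 10^7 m²) = 10.8 m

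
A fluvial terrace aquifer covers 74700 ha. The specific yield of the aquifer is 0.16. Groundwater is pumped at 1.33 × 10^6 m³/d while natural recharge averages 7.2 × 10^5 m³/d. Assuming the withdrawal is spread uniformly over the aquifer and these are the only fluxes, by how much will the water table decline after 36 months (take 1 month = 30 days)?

A = 74700 ha = 7.47 × 10^8 m²
Net abstraction = 1.33 × 10^6 − 7.2 × 10^5 = 6.1 × 10^5 m³/d
t = 36 months = 1080 d
ΔV = Q × t = 6.1 × 10^5 m³/d × 1080 d = 6.588 × 10^8 m³
Δh = ΔV / (Sy × A) = 6.588 × 10^8 / (0.16 × 7.47 × 10^8) = 5.512 m

Δh ≈ 5.51 m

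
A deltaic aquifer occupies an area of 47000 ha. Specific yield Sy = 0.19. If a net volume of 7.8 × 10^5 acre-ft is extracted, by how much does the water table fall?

A = 47000 ha = 4.7 × 10^8 m²
ΔV = 7.8 × 10^5 acre-ft = 9.621 × 10^8 m³
Δh = ΔV / (Sy × A) = 9.621 × 10^8 m³ / (0.19 × 4.7 × 10^8 m²) = 10.77 m

Δh ≈ 10.8 m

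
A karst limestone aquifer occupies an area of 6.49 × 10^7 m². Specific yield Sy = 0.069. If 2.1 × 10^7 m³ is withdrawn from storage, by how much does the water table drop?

Δh ≈ 4.69 m

Δh = ΔV / (Sy × A) = 2.1 × 10^7 m³ / (0.069 × 6.49 × 10^7 m²) = 4.689 m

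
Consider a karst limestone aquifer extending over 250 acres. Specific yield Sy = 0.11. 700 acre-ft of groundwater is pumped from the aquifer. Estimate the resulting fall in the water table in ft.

Δh ≈ 25.5 ft

A = 250 acres = 1.012 × 10^6 m²
ΔV = 700 acre-ft = 8.634 × 10^5 m³
Δh = ΔV / (Sy × A) = 8.634 × 10^5 m³ / (0.11 × 1.012 × 10^6 m²) = 7.759 m
Δh = 7.759 m = 25.45 ft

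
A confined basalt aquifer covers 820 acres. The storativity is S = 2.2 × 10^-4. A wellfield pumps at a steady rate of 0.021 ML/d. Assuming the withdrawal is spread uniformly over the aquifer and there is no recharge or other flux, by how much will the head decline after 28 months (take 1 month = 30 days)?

A = 820 acres = 3.318 × 10^6 m²
Q = 0.021 ML/d = 21 m³/d
t = 28 months = 840 d
ΔV = Q × t = 21 m³/d × 840 d = 17640 m³
Δh = ΔV / (S × A) = 17640 / (2.2 × 10^-4 × 3.318 × 10^6) = 24.16 m

Δh ≈ 24.2 m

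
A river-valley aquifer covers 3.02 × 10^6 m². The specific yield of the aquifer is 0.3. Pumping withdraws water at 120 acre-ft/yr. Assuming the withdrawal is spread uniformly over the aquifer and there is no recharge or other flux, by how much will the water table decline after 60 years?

Δh ≈ 9.8 m

Q = 120 acre-ft/yr = 405.5 m³/d
t = 60 years = 21900 d
ΔV = Q × t = 405.5 m³/d × 21900 d = 8.881 × 10^6 m³
Δh = ΔV / (Sy × A) = 8.881 × 10^6 / (0.3 × 3.02 × 10^6) = 9.803 m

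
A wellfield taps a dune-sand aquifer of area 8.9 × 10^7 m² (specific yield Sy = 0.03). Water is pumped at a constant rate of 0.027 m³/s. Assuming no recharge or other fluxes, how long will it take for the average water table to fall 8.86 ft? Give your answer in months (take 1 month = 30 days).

Δh = 8.86 ft = 2.701 m
ΔV = Sy × A × Δh = 0.03 × 8.9 × 10^7 × 2.701 = 7.21 × 10^6 m³
Q = 0.027 m³/s = 2333 m³/d
t = ΔV / Q = 7.21 × 10^6 m³ / 2333 m³/d = 3091 d
t = 3091 d ≈ 103 months

t ≈ 103 months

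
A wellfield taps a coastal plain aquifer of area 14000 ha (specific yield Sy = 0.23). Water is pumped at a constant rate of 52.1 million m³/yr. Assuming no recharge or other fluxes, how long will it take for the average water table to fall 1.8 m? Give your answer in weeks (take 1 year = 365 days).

t ≈ 58 weeks

A = 14000 ha = 1.4 × 10^8 m²
ΔV = Sy × A × Δh = 0.23 × 1.4 × 10^8 × 1.8 = 5.796 × 10^7 m³
Q = 52.1 million m³/yr = 1.427 × 10^5 m³/d
t = ΔV / Q = 5.796 × 10^7 m³ / 1.427 × 10^5 m³/d = 406.1 d
t = 406.1 d ≈ 58.01 weeks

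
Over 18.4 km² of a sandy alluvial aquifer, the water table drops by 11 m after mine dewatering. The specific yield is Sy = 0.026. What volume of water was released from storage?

ΔV ≈ 5.26 × 10^6 m³

A = 18.4 km² = 1.84 × 10^7 m²
ΔV = Sy × A × Δh = 0.026 × 1.84 × 10^7 m² × 11 m = 5.262 × 10^6 m³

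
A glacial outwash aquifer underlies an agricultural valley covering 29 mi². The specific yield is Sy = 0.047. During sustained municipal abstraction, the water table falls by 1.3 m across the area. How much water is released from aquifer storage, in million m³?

ΔV ≈ 4.59 million m³

A = 29 mi² = 7.511 × 10^7 m²
ΔV = Sy × A × Δh = 0.047 × 7.511 × 10^7 m² × 1.3 m = 4.589 × 10^6 m³
ΔV = 4.589 × 10^6 m³ = 4.589 million m³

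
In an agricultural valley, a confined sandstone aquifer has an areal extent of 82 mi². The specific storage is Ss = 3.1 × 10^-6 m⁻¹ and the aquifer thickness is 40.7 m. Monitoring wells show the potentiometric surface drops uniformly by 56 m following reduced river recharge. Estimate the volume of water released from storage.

S = Ss × b = 3.1 × 10^-6 m⁻¹ × 40.7 m = 1.262 × 10^-4
A = 82 mi² = 2.124 × 10^8 m²
ΔV = S × A × Δh = 1.262 × 10^-4 × 2.124 × 10^8 m² × 56 m = 1.501 × 10^6 m³

ΔV ≈ 1.5 × 10^6 m³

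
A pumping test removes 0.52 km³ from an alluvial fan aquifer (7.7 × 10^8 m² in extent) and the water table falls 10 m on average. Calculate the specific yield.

Sy ≈ 0.068

ΔV = 0.52 km³ = 5.2 × 10^8 m³
Sy = ΔV / (A × Δh) = 5.2 × 10^8 m³ / (7.7 × 10^8 m² × 10 m) = 0.06753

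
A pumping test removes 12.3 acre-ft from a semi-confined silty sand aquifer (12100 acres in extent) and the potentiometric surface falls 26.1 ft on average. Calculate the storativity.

S ≈ 3.9 × 10^-5

A = 12100 acres = 4.897 × 10^7 m²
Δh = 26.1 ft = 7.955 m
ΔV = 12.3 acre-ft = 15170 m³
S = ΔV / (A × Δh) = 15170 m³ / (4.897 × 10^7 m² × 7.955 m) = 3.895 × 10^-5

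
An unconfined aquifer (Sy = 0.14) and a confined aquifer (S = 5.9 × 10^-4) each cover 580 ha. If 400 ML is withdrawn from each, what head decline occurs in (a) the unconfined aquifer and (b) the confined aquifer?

Δh_u ≈ 0.493 m; Δh_c ≈ 117 m

A = 580 ha = 5.8 × 10^6 m²
ΔV = 400 ML = 4 × 10^5 m³
Unconfined: Δh_u = ΔV/(Sy·A) = 4 × 10^5/(0.14 × 5.8 × 10^6) = 0.4926 m
Confined: Δh_c = ΔV/(S·A) = 4 × 10^5/(5.9 × 10^-4 × 5.8 × 10^6) = 116.9 m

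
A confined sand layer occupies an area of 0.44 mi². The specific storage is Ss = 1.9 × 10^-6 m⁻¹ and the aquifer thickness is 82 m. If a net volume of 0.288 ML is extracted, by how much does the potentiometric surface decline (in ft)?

S = Ss × b = 1.9 × 10^-6 m⁻¹ × 82 m = 1.558 × 10^-4
A = 0.44 mi² = 1.14 × 10^6 m²
ΔV = 0.288 ML = 288 m³
Δh = ΔV / (S × A) = 288 m³ / (1.558 × 10^-4 × 1.14 × 10^6 m²) = 1.622 m
Δh = 1.622 m = 5.322 ft

Δh ≈ 5.32 ft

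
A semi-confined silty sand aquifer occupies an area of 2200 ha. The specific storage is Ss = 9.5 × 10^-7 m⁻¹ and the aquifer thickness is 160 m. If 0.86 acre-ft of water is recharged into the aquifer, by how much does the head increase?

Δh ≈ 0.317 m

S = Ss × b = 9.5 × 10^-7 m⁻¹ × 160 m = 1.52 × 10^-4
A = 2200 ha = 2.2 × 10^7 m²
ΔV = 0.86 acre-ft = 1061 m³
Δh = ΔV / (S × A) = 1061 m³ / (1.52 × 10^-4 × 2.2 × 10^7 m²) = 0.3172 m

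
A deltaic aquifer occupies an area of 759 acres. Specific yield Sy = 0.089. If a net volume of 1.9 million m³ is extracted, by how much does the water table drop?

A = 759 acres = 3.072 × 10^6 m²
ΔV = 1.9 million m³ = 1.9 × 10^6 m³
Δh = ΔV / (Sy × A) = 1.9 × 10^6 m³ / (0.089 × 3.072 × 10^6 m²) = 6.95 m

Δh ≈ 6.95 m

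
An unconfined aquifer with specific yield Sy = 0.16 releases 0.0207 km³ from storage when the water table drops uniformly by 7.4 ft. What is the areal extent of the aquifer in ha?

A ≈ 5740 ha

Δh = 7.4 ft = 2.256 m
ΔV = 0.0207 km³ = 2.07 × 10^7 m³
A = ΔV / (Sy × Δh) = 2.07 × 10^7 / (0.16 × 2.256) = 5.736 × 10^7 m²
A = 5.736 × 10^7 m² = 5736 ha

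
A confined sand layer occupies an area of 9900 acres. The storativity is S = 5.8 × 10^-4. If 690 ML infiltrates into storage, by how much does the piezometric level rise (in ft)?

A = 9900 acres = 4.006 × 10^7 m²
ΔV = 690 ML = 6.9 × 10^5 m³
Δh = ΔV / (S × A) = 6.9 × 10^5 m³ / (5.8 × 10^-4 × 4.006 × 10^7 m²) = 29.69 m
Δh = 29.69 m = 97.42 ft

Δh ≈ 97.4 ft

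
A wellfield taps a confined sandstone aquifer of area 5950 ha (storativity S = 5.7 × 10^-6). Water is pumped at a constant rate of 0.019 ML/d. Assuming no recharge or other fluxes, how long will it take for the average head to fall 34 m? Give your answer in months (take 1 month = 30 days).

A = 5950 ha = 5.95 × 10^7 m²
ΔV = S × A × Δh = 5.7 × 10^-6 × 5.95 × 10^7 × 34 = 11530 m³
Q = 0.019 ML/d = 19 m³/d
t = ΔV / Q = 11530 m³ / 19 m³/d = 606.9 d
t = 606.9 d ≈ 20.23 months

t ≈ 20.2 months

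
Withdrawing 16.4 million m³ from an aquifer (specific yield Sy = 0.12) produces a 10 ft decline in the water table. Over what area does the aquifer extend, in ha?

A ≈ 4480 ha

Δh = 10 ft = 3.048 m
ΔV = 16.4 million m³ = 1.64 × 10^7 m³
A = ΔV / (Sy × Δh) = 1.64 × 10^7 / (0.12 × 3.048) = 4.484 × 10^7 m²
A = 4.484 × 10^7 m² = 4484 ha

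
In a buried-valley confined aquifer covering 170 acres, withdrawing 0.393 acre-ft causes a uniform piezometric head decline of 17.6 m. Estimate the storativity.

A = 170 acres = 6.88 × 10^5 m²
ΔV = 0.393 acre-ft = 484.8 m³
S = ΔV / (A × Δh) = 484.8 m³ / (6.88 × 10^5 m² × 17.6 m) = 4.004 × 10^-5

S ≈ 4 × 10^-5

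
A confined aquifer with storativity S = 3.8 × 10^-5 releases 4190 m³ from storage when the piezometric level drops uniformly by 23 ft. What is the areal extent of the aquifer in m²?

A ≈ 1.57 × 10^7 m²

Δh = 23 ft = 7.01 m
A = ΔV / (S × Δh) = 4190 / (3.8 × 10^-5 × 7.01) = 1.573 × 10^7 m²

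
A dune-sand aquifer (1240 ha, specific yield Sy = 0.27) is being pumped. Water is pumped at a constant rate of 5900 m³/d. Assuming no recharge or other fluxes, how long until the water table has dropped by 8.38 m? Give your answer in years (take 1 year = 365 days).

t ≈ 13 years

A = 1240 ha = 1.24 × 10^7 m²
ΔV = Sy × A × Δh = 0.27 × 1.24 × 10^7 × 8.38 = 2.806 × 10^7 m³
t = ΔV / Q = 2.806 × 10^7 m³ / 5900 m³/d = 4755 d
t = 4755 d ≈ 13.03 years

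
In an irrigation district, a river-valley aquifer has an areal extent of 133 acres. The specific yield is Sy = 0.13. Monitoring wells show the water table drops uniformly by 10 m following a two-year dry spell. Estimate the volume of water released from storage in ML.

A = 133 acres = 5.382 × 10^5 m²
ΔV = Sy × A × Δh = 0.13 × 5.382 × 10^5 m² × 10 m = 6.997 × 10^5 m³
ΔV = 6.997 × 10^5 m³ = 699.7 ML

ΔV ≈ 700 ML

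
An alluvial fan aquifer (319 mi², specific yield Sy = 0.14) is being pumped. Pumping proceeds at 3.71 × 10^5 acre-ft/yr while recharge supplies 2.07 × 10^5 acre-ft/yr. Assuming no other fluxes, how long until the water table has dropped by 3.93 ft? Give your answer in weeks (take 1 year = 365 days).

A = 319 mi² = 8.262 × 10^8 m²
Δh = 3.93 ft = 1.198 m
ΔV = Sy × A × Δh = 0.14 × 8.262 × 10^8 × 1.198 = 1.386 × 10^8 m³
Net withdrawal = 3.71 × 10^5 − 2.07 × 10^5 = 1.64 × 10^5 acre-ft/yr = 5.542 × 10^5 m³/d
t = ΔV / Q = 1.386 × 10^8 m³ / 5.542 × 10^5 m³/d = 250 d
t = 250 d ≈ 35.71 weeks

t ≈ 35.7 weeks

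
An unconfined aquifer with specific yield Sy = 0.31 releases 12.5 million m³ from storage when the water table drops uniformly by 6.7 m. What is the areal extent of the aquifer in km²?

ΔV = 12.5 million m³ = 1.25 × 10^7 m³
A = ΔV / (Sy × Δh) = 1.25 × 10^7 / (0.31 × 6.7) = 6.018 × 10^6 m²
A = 6.018 × 10^6 m² = 6.018 km²

A ≈ 6.02 km²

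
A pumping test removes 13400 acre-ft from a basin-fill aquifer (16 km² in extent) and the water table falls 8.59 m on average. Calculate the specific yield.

A = 16 km² = 1.6 × 10^7 m²
ΔV = 13400 acre-ft = 1.653 × 10^7 m³
Sy = ΔV / (A × Δh) = 1.653 × 10^7 m³ / (1.6 × 10^7 m² × 8.59 m) = 0.1203

Sy ≈ 0.12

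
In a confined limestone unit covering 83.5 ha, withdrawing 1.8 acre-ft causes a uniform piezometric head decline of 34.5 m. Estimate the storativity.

A = 83.5 ha = 8.35 × 10^5 m²
ΔV = 1.8 acre-ft = 2220 m³
S = ΔV / (A × Δh) = 2220 m³ / (8.35 × 10^5 m² × 34.5 m) = 7.707 × 10^-5

S ≈ 7.7 × 10^-5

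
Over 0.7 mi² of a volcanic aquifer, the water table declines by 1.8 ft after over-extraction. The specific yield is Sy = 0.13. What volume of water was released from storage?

ΔV ≈ 1.29 × 10^5 m³

A = 0.7 mi² = 1.813 × 10^6 m²
Δh = 1.8 ft = 0.5486 m
ΔV = Sy × A × Δh = 0.13 × 1.813 × 10^6 m² × 0.5486 m = 1.293 × 10^5 m³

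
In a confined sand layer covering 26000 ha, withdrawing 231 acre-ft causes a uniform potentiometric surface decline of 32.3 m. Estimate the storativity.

A = 26000 ha = 2.6 × 10^8 m²
ΔV = 231 acre-ft = 2.849 × 10^5 m³
S = ΔV / (A × Δh) = 2.849 × 10^5 m³ / (2.6 × 10^8 m² × 32.3 m) = 3.393 × 10^-5

S ≈ 3.4 × 10^-5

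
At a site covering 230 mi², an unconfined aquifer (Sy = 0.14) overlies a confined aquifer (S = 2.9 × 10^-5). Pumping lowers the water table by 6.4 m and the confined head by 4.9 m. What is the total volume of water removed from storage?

ΔV ≈ 5.34 × 10^8 m³

A = 230 mi² = 5.957 × 10^8 m²
Unconfined: ΔV_u = Sy × A × Δh_u = 0.14 × 5.957 × 10^8 × 6.4 = 5.337 × 10^8 m³
Confined: ΔV_c = S × A × Δh_c = 2.9 × 10^-5 × 5.957 × 10^8 × 4.9 = 84650 m³
Total ΔV = 5.337 × 10^8 + 84650 = 5.338 × 10^8 m³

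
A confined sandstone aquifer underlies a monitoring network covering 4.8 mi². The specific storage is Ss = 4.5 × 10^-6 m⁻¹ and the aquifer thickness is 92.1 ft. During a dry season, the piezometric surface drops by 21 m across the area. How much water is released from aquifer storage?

b = 92.1 ft = 28.07 m
S = Ss × b = 4.5 × 10^-6 m⁻¹ × 28.07 m = 1.263 × 10^-4
A = 4.8 mi² = 1.243 × 10^7 m²
ΔV = S × A × Δh = 1.263 × 10^-4 × 1.243 × 10^7 m² × 21 m = 32980 m³

ΔV ≈ 33000 m³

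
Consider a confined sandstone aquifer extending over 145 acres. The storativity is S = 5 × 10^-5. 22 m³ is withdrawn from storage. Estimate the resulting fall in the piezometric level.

A = 145 acres = 5.868 × 10^5 m²
Δh = ΔV / (S × A) = 22 m³ / (5 × 10^-5 × 5.868 × 10^5 m²) = 0.7498 m

Δh ≈ 0.75 m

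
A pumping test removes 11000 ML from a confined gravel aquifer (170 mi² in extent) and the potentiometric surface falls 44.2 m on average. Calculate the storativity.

A = 170 mi² = 4.403 × 10^8 m²
ΔV = 11000 ML = 1.1 × 10^7 m³
S = ΔV / (A × Δh) = 1.1 × 10^7 m³ / (4.403 × 10^8 m² × 44.2 m) = 5.652 × 10^-4

S ≈ 5.7 × 10^-4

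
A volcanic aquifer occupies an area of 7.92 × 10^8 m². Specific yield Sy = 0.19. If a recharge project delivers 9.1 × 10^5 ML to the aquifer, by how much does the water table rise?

ΔV = 9.1 × 10^5 ML = 9.1 × 10^8 m³
Δh = ΔV / (Sy × A) = 9.1 × 10^8 m³ / (0.19 × 7.92 × 10^8 m²) = 6.047 m

Δh ≈ 6.05 m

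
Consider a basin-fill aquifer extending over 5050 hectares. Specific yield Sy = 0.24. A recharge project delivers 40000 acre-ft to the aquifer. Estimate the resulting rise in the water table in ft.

Δh ≈ 13.4 ft

A = 5050 hectares = 5.05 × 10^7 m²
ΔV = 40000 acre-ft = 4.934 × 10^7 m³
Δh = ΔV / (Sy × A) = 4.934 × 10^7 m³ / (0.24 × 5.05 × 10^7 m²) = 4.071 m
Δh = 4.071 m = 13.36 ft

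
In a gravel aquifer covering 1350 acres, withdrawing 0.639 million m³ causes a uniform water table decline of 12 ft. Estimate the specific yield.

A = 1350 acres = 5.463 × 10^6 m²
Δh = 12 ft = 3.658 m
ΔV = 0.639 million m³ = 6.39 × 10^5 m³
Sy = ΔV / (A × Δh) = 6.39 × 10^5 m³ / (5.463 × 10^6 m² × 3.658 m) = 0.03198

Sy ≈ 0.032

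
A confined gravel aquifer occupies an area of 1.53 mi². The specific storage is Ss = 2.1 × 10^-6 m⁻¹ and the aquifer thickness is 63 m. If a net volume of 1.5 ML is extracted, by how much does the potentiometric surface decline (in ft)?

S = Ss × b = 2.1 × 10^-6 m⁻¹ × 63 m = 1.323 × 10^-4
A = 1.53 mi² = 3.963 × 10^6 m²
ΔV = 1.5 ML = 1500 m³
Δh = ΔV / (S × A) = 1500 m³ / (1.323 × 10^-4 × 3.963 × 10^6 m²) = 2.861 m
Δh = 2.861 m = 9.387 ft

Δh ≈ 9.39 ft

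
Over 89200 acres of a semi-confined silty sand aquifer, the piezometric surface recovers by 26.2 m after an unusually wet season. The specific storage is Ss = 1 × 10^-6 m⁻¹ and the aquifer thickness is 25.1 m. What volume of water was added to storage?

S = Ss × b = 1 × 10^-6 m⁻¹ × 25.1 m = 2.51 × 10^-5
A = 89200 acres = 3.61 × 10^8 m²
ΔV = S × A × Δh = 2.51 × 10^-5 × 3.61 × 10^8 m² × 26.2 m = 2.374 × 10^5 m³

ΔV ≈ 2.37 × 10^5 m³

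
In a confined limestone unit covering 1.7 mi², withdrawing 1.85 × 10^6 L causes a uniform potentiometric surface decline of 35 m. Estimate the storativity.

A = 1.7 mi² = 4.403 × 10^6 m²
ΔV = 1.85 × 10^6 L = 1850 m³
S = ΔV / (A × Δh) = 1850 m³ / (4.403 × 10^6 m² × 35 m) = 1.2 × 10^-5

S ≈ 1.2 × 10^-5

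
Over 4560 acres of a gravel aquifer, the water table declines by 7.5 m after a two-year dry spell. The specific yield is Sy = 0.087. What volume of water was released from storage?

A = 4560 acres = 1.845 × 10^7 m²
ΔV = Sy × A × Δh = 0.087 × 1.845 × 10^7 m² × 7.5 m = 1.204 × 10^7 m³

ΔV ≈ 1.2 × 10^7 m³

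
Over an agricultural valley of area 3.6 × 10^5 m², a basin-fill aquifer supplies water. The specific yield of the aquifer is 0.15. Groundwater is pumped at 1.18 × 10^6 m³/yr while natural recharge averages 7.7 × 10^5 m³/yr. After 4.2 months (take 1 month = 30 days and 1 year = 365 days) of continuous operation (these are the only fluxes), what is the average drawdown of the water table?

Δh ≈ 2.62 m

Net abstraction = 1.18 × 10^6 − 7.7 × 10^5 = 4.1 × 10^5 m³/yr
Q_net = 4.1 × 10^5 m³/yr = 1123 m³/d
t = 4.2 months = 126 d
ΔV = Q × t = 1123 m³/d × 126 d = 1.415 × 10^5 m³
Δh = ΔV / (Sy × A) = 1.415 × 10^5 / (0.15 × 3.6 × 10^5) = 2.621 m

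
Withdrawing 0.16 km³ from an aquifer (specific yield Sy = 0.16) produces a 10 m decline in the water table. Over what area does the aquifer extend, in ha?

A ≈ 10000 ha

ΔV = 0.16 km³ = 1.6 × 10^8 m³
A = ΔV / (Sy × Δh) = 1.6 × 10^8 / (0.16 × 10) = 1 × 10^8 m²
A = 1 × 10^8 m² = 10000 ha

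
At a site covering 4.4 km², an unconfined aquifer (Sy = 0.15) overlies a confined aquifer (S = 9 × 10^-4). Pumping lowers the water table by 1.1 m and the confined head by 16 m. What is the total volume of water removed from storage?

ΔV ≈ 7.89 × 10^5 m³

A = 4.4 km² = 4.4 × 10^6 m²
Unconfined: ΔV_u = Sy × A × Δh_u = 0.15 × 4.4 × 10^6 × 1.1 = 7.26 × 10^5 m³
Confined: ΔV_c = S × A × Δh_c = 9 × 10^-4 × 4.4 × 10^6 × 16 = 63360 m³
Total ΔV = 7.26 × 10^5 + 63360 = 7.894 × 10^5 m³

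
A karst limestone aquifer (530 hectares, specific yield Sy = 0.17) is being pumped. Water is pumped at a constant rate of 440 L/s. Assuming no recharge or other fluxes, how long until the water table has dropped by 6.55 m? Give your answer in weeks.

t ≈ 22.2 weeks

A = 530 hectares = 5.3 × 10^6 m²
ΔV = Sy × A × Δh = 0.17 × 5.3 × 10^6 × 6.55 = 5.902 × 10^6 m³
Q = 440 L/s = 38020 m³/d
t = ΔV / Q = 5.902 × 10^6 m³ / 38020 m³/d = 155.2 d
t = 155.2 d ≈ 22.18 weeks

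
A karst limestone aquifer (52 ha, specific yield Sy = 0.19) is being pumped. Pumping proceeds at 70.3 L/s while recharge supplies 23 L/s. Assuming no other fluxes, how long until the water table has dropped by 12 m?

A = 52 ha = 5.2 × 10^5 m²
ΔV = Sy × A × Δh = 0.19 × 5.2 × 10^5 × 12 = 1.186 × 10^6 m³
Net withdrawal = 70.3 − 23 = 47.3 L/s = 4087 m³/d
t = ΔV / Q = 1.186 × 10^6 m³ / 4087 m³/d = 290.1 d

t ≈ 290 days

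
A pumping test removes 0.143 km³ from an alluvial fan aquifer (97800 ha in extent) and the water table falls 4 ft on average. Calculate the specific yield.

A = 97800 ha = 9.78 × 10^8 m²
Δh = 4 ft = 1.219 m
ΔV = 0.143 km³ = 1.43 × 10^8 m³
Sy = ΔV / (A × Δh) = 1.43 × 10^8 m³ / (9.78 × 10^8 m² × 1.219 m) = 0.1199

Sy ≈ 0.12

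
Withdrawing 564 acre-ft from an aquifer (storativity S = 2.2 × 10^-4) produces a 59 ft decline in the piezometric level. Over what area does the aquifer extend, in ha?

Δh = 59 ft = 17.98 m
ΔV = 564 acre-ft = 6.957 × 10^5 m³
A = ΔV / (S × Δh) = 6.957 × 10^5 / (2.2 × 10^-4 × 17.98) = 1.758 × 10^8 m²
A = 1.758 × 10^8 m² = 17580 ha

A ≈ 17600 ha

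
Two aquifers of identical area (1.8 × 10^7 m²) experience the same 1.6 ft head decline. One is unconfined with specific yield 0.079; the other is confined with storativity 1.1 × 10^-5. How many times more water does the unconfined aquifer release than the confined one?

Δh = 1.6 ft = 0.4877 m
Unconfined: ΔV_u = Sy × A × Δh = 0.079 × 1.8 × 10^7 × 0.4877 = 6.935 × 10^5 m³
Confined: ΔV_c = S × A × Δh = 1.1 × 10^-5 × 1.8 × 10^7 × 0.4877 = 96.56 m³
Ratio = ΔV_u / ΔV_c = Sy / S = 0.079 / 1.1 × 10^-5 = 7182

ΔV_u / ΔV_c ≈ 7180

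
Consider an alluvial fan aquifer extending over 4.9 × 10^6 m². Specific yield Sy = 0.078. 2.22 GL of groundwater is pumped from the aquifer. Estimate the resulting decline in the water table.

Δh ≈ 5.81 m

ΔV = 2.22 GL = 2.22 × 10^6 m³
Δh = ΔV / (Sy × A) = 2.22 × 10^6 m³ / (0.078 × 4.9 × 10^6 m²) = 5.808 m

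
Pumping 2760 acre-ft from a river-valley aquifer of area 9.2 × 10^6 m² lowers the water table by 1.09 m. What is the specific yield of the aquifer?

ΔV = 2760 acre-ft = 3.404 × 10^6 m³
Sy = ΔV / (A × Δh) = 3.404 × 10^6 m³ / (9.2 × 10^6 m² × 1.09 m) = 0.3395

Sy ≈ 0.34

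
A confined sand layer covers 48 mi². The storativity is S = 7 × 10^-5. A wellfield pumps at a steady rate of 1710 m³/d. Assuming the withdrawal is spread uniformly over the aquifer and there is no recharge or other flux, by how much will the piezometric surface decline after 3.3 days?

Δh ≈ 0.648 m

A = 48 mi² = 1.243 × 10^8 m²
ΔV = Q × t = 1710 m³/d × 3.3 d = 5643 m³
Δh = ΔV / (S × A) = 5643 / (7 × 10^-5 × 1.243 × 10^8) = 0.6484 m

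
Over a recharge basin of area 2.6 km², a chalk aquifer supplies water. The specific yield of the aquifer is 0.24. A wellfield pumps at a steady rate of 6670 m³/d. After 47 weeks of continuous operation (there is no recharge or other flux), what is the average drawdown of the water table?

A = 2.6 km² = 2.6 × 10^6 m²
t = 47 weeks = 329 d
ΔV = Q × t = 6670 m³/d × 329 d = 2.194 × 10^6 m³
Δh = ΔV / (Sy × A) = 2.194 × 10^6 / (0.24 × 2.6 × 10^6) = 3.517 m

Δh ≈ 3.52 m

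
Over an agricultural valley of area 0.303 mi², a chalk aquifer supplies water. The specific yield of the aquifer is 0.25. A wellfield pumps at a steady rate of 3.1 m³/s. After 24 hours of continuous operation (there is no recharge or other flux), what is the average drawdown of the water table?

A = 0.303 mi² = 7.848 × 10^5 m²
Q = 3.1 m³/s = 2.678 × 10^5 m³/d
t = 24 hours = 1 d
ΔV = Q × t = 2.678 × 10^5 m³/d × 1 d = 2.678 × 10^5 m³
Δh = ΔV / (Sy × A) = 2.678 × 10^5 / (0.25 × 7.848 × 10^5) = 1.365 m

Δh ≈ 1.37 m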